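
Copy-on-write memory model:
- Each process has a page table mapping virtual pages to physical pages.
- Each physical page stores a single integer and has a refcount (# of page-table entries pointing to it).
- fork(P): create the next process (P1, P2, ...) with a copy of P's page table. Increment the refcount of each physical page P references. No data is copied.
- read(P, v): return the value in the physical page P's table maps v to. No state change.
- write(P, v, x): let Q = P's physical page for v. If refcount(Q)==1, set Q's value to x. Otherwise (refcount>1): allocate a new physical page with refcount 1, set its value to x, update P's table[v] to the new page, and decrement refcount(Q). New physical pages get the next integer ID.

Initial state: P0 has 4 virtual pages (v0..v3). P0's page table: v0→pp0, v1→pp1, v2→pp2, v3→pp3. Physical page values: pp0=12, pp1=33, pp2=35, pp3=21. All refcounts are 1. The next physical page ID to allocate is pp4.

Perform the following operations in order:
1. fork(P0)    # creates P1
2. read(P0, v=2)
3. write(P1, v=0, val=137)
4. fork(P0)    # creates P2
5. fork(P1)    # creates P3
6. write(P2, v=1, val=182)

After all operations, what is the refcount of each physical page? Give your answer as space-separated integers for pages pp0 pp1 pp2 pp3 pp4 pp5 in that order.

Answer: 2 3 4 4 2 1

Derivation:
Op 1: fork(P0) -> P1. 4 ppages; refcounts: pp0:2 pp1:2 pp2:2 pp3:2
Op 2: read(P0, v2) -> 35. No state change.
Op 3: write(P1, v0, 137). refcount(pp0)=2>1 -> COPY to pp4. 5 ppages; refcounts: pp0:1 pp1:2 pp2:2 pp3:2 pp4:1
Op 4: fork(P0) -> P2. 5 ppages; refcounts: pp0:2 pp1:3 pp2:3 pp3:3 pp4:1
Op 5: fork(P1) -> P3. 5 ppages; refcounts: pp0:2 pp1:4 pp2:4 pp3:4 pp4:2
Op 6: write(P2, v1, 182). refcount(pp1)=4>1 -> COPY to pp5. 6 ppages; refcounts: pp0:2 pp1:3 pp2:4 pp3:4 pp4:2 pp5:1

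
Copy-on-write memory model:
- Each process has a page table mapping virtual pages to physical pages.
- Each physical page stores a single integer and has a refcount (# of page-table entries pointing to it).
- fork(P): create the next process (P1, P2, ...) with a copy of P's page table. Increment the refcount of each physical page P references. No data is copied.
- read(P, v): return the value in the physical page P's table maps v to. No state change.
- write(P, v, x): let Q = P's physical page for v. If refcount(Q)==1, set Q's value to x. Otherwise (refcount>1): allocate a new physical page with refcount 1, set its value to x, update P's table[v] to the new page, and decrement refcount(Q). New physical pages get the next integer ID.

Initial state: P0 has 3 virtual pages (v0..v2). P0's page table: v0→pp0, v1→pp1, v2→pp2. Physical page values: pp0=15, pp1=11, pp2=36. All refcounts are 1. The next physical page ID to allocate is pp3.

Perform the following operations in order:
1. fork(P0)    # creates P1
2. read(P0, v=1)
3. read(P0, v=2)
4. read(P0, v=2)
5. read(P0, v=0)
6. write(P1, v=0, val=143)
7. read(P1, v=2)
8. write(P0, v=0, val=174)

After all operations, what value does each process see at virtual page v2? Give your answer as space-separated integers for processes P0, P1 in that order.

Op 1: fork(P0) -> P1. 3 ppages; refcounts: pp0:2 pp1:2 pp2:2
Op 2: read(P0, v1) -> 11. No state change.
Op 3: read(P0, v2) -> 36. No state change.
Op 4: read(P0, v2) -> 36. No state change.
Op 5: read(P0, v0) -> 15. No state change.
Op 6: write(P1, v0, 143). refcount(pp0)=2>1 -> COPY to pp3. 4 ppages; refcounts: pp0:1 pp1:2 pp2:2 pp3:1
Op 7: read(P1, v2) -> 36. No state change.
Op 8: write(P0, v0, 174). refcount(pp0)=1 -> write in place. 4 ppages; refcounts: pp0:1 pp1:2 pp2:2 pp3:1
P0: v2 -> pp2 = 36
P1: v2 -> pp2 = 36

Answer: 36 36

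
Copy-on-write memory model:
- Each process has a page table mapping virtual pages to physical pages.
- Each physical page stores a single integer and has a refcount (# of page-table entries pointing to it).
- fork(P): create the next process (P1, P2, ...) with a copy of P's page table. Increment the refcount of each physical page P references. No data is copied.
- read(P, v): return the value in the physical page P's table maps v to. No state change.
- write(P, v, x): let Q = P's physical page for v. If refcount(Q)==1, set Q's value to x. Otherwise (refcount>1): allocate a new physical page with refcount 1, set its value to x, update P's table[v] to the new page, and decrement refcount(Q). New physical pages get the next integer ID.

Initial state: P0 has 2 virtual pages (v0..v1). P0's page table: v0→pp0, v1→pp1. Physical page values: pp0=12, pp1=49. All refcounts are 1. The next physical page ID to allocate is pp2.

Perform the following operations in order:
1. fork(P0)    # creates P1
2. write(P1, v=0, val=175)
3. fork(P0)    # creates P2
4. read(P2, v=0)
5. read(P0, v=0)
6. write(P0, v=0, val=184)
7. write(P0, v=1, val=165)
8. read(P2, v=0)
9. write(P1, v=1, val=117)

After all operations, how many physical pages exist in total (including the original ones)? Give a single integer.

Answer: 6

Derivation:
Op 1: fork(P0) -> P1. 2 ppages; refcounts: pp0:2 pp1:2
Op 2: write(P1, v0, 175). refcount(pp0)=2>1 -> COPY to pp2. 3 ppages; refcounts: pp0:1 pp1:2 pp2:1
Op 3: fork(P0) -> P2. 3 ppages; refcounts: pp0:2 pp1:3 pp2:1
Op 4: read(P2, v0) -> 12. No state change.
Op 5: read(P0, v0) -> 12. No state change.
Op 6: write(P0, v0, 184). refcount(pp0)=2>1 -> COPY to pp3. 4 ppages; refcounts: pp0:1 pp1:3 pp2:1 pp3:1
Op 7: write(P0, v1, 165). refcount(pp1)=3>1 -> COPY to pp4. 5 ppages; refcounts: pp0:1 pp1:2 pp2:1 pp3:1 pp4:1
Op 8: read(P2, v0) -> 12. No state change.
Op 9: write(P1, v1, 117). refcount(pp1)=2>1 -> COPY to pp5. 6 ppages; refcounts: pp0:1 pp1:1 pp2:1 pp3:1 pp4:1 pp5:1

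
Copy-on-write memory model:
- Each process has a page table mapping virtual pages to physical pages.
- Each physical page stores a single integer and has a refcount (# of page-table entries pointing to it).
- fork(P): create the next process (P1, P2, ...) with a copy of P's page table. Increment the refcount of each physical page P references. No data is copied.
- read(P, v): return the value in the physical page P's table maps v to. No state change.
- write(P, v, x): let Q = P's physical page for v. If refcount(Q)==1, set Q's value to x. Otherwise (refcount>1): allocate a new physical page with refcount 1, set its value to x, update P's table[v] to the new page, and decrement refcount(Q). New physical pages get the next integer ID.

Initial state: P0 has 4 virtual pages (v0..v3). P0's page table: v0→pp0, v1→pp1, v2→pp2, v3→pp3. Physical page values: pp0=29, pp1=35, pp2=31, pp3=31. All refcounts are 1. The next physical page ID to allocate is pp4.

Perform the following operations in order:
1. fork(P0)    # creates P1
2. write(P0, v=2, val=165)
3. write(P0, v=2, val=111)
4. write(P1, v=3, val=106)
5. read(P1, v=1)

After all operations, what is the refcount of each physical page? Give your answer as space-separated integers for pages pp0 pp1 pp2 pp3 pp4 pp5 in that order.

Answer: 2 2 1 1 1 1

Derivation:
Op 1: fork(P0) -> P1. 4 ppages; refcounts: pp0:2 pp1:2 pp2:2 pp3:2
Op 2: write(P0, v2, 165). refcount(pp2)=2>1 -> COPY to pp4. 5 ppages; refcounts: pp0:2 pp1:2 pp2:1 pp3:2 pp4:1
Op 3: write(P0, v2, 111). refcount(pp4)=1 -> write in place. 5 ppages; refcounts: pp0:2 pp1:2 pp2:1 pp3:2 pp4:1
Op 4: write(P1, v3, 106). refcount(pp3)=2>1 -> COPY to pp5. 6 ppages; refcounts: pp0:2 pp1:2 pp2:1 pp3:1 pp4:1 pp5:1
Op 5: read(P1, v1) -> 35. No state change.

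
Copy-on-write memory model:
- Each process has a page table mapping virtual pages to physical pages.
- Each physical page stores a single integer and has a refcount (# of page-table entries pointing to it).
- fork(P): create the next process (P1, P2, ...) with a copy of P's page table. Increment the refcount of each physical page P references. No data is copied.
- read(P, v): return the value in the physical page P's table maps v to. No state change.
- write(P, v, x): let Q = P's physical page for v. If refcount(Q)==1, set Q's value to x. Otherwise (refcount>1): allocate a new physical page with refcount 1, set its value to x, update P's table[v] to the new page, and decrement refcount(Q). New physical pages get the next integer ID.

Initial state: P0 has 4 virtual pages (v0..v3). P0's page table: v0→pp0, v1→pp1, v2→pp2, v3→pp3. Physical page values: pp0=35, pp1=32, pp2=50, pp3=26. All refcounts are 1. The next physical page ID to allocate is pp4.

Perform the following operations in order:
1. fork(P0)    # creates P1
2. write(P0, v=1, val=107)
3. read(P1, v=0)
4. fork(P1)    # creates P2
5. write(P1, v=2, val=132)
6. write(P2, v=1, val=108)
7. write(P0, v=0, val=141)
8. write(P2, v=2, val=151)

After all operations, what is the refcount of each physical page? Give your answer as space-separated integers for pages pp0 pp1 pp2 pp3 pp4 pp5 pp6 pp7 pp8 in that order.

Answer: 2 1 1 3 1 1 1 1 1

Derivation:
Op 1: fork(P0) -> P1. 4 ppages; refcounts: pp0:2 pp1:2 pp2:2 pp3:2
Op 2: write(P0, v1, 107). refcount(pp1)=2>1 -> COPY to pp4. 5 ppages; refcounts: pp0:2 pp1:1 pp2:2 pp3:2 pp4:1
Op 3: read(P1, v0) -> 35. No state change.
Op 4: fork(P1) -> P2. 5 ppages; refcounts: pp0:3 pp1:2 pp2:3 pp3:3 pp4:1
Op 5: write(P1, v2, 132). refcount(pp2)=3>1 -> COPY to pp5. 6 ppages; refcounts: pp0:3 pp1:2 pp2:2 pp3:3 pp4:1 pp5:1
Op 6: write(P2, v1, 108). refcount(pp1)=2>1 -> COPY to pp6. 7 ppages; refcounts: pp0:3 pp1:1 pp2:2 pp3:3 pp4:1 pp5:1 pp6:1
Op 7: write(P0, v0, 141). refcount(pp0)=3>1 -> COPY to pp7. 8 ppages; refcounts: pp0:2 pp1:1 pp2:2 pp3:3 pp4:1 pp5:1 pp6:1 pp7:1
Op 8: write(P2, v2, 151). refcount(pp2)=2>1 -> COPY to pp8. 9 ppages; refcounts: pp0:2 pp1:1 pp2:1 pp3:3 pp4:1 pp5:1 pp6:1 pp7:1 pp8:1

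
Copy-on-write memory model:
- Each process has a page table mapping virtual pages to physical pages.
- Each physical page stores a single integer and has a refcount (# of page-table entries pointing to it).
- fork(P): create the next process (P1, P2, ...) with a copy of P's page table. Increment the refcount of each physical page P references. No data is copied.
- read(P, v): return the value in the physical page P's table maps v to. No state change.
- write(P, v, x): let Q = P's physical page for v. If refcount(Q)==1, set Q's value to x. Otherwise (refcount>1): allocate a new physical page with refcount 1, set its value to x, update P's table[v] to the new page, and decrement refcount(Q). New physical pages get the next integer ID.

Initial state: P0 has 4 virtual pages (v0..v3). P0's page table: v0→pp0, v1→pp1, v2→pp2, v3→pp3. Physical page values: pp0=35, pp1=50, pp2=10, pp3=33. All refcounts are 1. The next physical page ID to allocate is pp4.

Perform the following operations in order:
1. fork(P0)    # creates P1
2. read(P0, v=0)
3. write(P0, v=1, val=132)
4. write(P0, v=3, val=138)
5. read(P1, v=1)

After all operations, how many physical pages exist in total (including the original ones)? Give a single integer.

Answer: 6

Derivation:
Op 1: fork(P0) -> P1. 4 ppages; refcounts: pp0:2 pp1:2 pp2:2 pp3:2
Op 2: read(P0, v0) -> 35. No state change.
Op 3: write(P0, v1, 132). refcount(pp1)=2>1 -> COPY to pp4. 5 ppages; refcounts: pp0:2 pp1:1 pp2:2 pp3:2 pp4:1
Op 4: write(P0, v3, 138). refcount(pp3)=2>1 -> COPY to pp5. 6 ppages; refcounts: pp0:2 pp1:1 pp2:2 pp3:1 pp4:1 pp5:1
Op 5: read(P1, v1) -> 50. No state change.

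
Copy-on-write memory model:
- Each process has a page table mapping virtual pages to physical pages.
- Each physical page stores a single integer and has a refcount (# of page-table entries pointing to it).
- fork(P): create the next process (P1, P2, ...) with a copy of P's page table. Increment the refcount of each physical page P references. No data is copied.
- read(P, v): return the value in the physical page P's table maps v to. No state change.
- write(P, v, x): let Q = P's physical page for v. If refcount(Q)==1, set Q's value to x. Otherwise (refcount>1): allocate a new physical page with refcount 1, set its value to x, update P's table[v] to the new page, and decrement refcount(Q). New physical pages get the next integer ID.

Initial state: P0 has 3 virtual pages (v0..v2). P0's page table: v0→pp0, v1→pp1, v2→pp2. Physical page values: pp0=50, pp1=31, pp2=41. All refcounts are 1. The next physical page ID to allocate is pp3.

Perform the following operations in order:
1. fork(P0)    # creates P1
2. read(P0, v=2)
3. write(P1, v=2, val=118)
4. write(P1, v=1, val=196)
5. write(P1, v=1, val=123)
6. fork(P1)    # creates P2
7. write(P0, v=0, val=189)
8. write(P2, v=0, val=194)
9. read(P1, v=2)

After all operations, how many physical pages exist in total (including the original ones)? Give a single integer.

Answer: 7

Derivation:
Op 1: fork(P0) -> P1. 3 ppages; refcounts: pp0:2 pp1:2 pp2:2
Op 2: read(P0, v2) -> 41. No state change.
Op 3: write(P1, v2, 118). refcount(pp2)=2>1 -> COPY to pp3. 4 ppages; refcounts: pp0:2 pp1:2 pp2:1 pp3:1
Op 4: write(P1, v1, 196). refcount(pp1)=2>1 -> COPY to pp4. 5 ppages; refcounts: pp0:2 pp1:1 pp2:1 pp3:1 pp4:1
Op 5: write(P1, v1, 123). refcount(pp4)=1 -> write in place. 5 ppages; refcounts: pp0:2 pp1:1 pp2:1 pp3:1 pp4:1
Op 6: fork(P1) -> P2. 5 ppages; refcounts: pp0:3 pp1:1 pp2:1 pp3:2 pp4:2
Op 7: write(P0, v0, 189). refcount(pp0)=3>1 -> COPY to pp5. 6 ppages; refcounts: pp0:2 pp1:1 pp2:1 pp3:2 pp4:2 pp5:1
Op 8: write(P2, v0, 194). refcount(pp0)=2>1 -> COPY to pp6. 7 ppages; refcounts: pp0:1 pp1:1 pp2:1 pp3:2 pp4:2 pp5:1 pp6:1
Op 9: read(P1, v2) -> 118. No state change.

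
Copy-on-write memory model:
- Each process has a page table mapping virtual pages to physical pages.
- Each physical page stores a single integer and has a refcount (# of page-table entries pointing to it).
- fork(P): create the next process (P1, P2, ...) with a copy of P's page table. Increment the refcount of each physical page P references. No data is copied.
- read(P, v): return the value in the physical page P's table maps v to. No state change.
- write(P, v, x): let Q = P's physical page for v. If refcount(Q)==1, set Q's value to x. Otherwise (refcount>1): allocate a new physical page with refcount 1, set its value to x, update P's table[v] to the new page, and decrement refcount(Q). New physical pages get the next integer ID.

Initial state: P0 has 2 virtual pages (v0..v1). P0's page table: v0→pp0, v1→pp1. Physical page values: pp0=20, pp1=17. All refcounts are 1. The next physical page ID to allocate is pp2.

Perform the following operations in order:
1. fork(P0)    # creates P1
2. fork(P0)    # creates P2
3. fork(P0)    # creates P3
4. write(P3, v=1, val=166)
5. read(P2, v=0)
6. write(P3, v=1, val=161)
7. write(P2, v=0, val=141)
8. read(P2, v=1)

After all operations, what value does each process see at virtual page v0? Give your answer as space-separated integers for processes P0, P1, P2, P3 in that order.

Op 1: fork(P0) -> P1. 2 ppages; refcounts: pp0:2 pp1:2
Op 2: fork(P0) -> P2. 2 ppages; refcounts: pp0:3 pp1:3
Op 3: fork(P0) -> P3. 2 ppages; refcounts: pp0:4 pp1:4
Op 4: write(P3, v1, 166). refcount(pp1)=4>1 -> COPY to pp2. 3 ppages; refcounts: pp0:4 pp1:3 pp2:1
Op 5: read(P2, v0) -> 20. No state change.
Op 6: write(P3, v1, 161). refcount(pp2)=1 -> write in place. 3 ppages; refcounts: pp0:4 pp1:3 pp2:1
Op 7: write(P2, v0, 141). refcount(pp0)=4>1 -> COPY to pp3. 4 ppages; refcounts: pp0:3 pp1:3 pp2:1 pp3:1
Op 8: read(P2, v1) -> 17. No state change.
P0: v0 -> pp0 = 20
P1: v0 -> pp0 = 20
P2: v0 -> pp3 = 141
P3: v0 -> pp0 = 20

Answer: 20 20 141 20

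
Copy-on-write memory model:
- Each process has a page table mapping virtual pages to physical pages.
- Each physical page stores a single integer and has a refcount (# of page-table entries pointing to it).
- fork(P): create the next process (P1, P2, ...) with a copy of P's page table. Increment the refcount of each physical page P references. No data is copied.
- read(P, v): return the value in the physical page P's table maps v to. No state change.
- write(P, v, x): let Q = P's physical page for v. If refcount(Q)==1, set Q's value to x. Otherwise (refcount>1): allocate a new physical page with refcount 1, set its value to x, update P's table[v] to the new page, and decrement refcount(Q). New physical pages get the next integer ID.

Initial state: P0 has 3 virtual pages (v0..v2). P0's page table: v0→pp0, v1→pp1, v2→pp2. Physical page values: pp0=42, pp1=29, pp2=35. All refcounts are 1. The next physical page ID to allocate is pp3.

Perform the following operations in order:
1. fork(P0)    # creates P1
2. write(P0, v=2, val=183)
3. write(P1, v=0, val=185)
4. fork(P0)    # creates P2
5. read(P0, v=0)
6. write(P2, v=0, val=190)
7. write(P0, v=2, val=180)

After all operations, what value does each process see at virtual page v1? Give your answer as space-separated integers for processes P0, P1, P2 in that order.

Op 1: fork(P0) -> P1. 3 ppages; refcounts: pp0:2 pp1:2 pp2:2
Op 2: write(P0, v2, 183). refcount(pp2)=2>1 -> COPY to pp3. 4 ppages; refcounts: pp0:2 pp1:2 pp2:1 pp3:1
Op 3: write(P1, v0, 185). refcount(pp0)=2>1 -> COPY to pp4. 5 ppages; refcounts: pp0:1 pp1:2 pp2:1 pp3:1 pp4:1
Op 4: fork(P0) -> P2. 5 ppages; refcounts: pp0:2 pp1:3 pp2:1 pp3:2 pp4:1
Op 5: read(P0, v0) -> 42. No state change.
Op 6: write(P2, v0, 190). refcount(pp0)=2>1 -> COPY to pp5. 6 ppages; refcounts: pp0:1 pp1:3 pp2:1 pp3:2 pp4:1 pp5:1
Op 7: write(P0, v2, 180). refcount(pp3)=2>1 -> COPY to pp6. 7 ppages; refcounts: pp0:1 pp1:3 pp2:1 pp3:1 pp4:1 pp5:1 pp6:1
P0: v1 -> pp1 = 29
P1: v1 -> pp1 = 29
P2: v1 -> pp1 = 29

Answer: 29 29 29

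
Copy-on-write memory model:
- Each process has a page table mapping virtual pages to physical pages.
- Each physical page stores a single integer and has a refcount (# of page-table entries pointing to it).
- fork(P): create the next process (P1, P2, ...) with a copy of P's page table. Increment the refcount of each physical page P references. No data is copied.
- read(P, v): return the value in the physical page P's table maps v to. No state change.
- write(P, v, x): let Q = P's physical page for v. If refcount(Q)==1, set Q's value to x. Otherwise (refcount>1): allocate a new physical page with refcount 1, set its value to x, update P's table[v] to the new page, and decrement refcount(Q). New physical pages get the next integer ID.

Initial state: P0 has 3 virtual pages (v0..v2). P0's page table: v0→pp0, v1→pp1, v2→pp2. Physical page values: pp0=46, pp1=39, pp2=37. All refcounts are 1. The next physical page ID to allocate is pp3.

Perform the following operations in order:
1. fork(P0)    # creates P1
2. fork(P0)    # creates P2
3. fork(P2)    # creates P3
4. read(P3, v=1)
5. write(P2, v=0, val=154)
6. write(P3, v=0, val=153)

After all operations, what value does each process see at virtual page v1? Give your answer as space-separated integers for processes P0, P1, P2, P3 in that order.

Op 1: fork(P0) -> P1. 3 ppages; refcounts: pp0:2 pp1:2 pp2:2
Op 2: fork(P0) -> P2. 3 ppages; refcounts: pp0:3 pp1:3 pp2:3
Op 3: fork(P2) -> P3. 3 ppages; refcounts: pp0:4 pp1:4 pp2:4
Op 4: read(P3, v1) -> 39. No state change.
Op 5: write(P2, v0, 154). refcount(pp0)=4>1 -> COPY to pp3. 4 ppages; refcounts: pp0:3 pp1:4 pp2:4 pp3:1
Op 6: write(P3, v0, 153). refcount(pp0)=3>1 -> COPY to pp4. 5 ppages; refcounts: pp0:2 pp1:4 pp2:4 pp3:1 pp4:1
P0: v1 -> pp1 = 39
P1: v1 -> pp1 = 39
P2: v1 -> pp1 = 39
P3: v1 -> pp1 = 39

Answer: 39 39 39 39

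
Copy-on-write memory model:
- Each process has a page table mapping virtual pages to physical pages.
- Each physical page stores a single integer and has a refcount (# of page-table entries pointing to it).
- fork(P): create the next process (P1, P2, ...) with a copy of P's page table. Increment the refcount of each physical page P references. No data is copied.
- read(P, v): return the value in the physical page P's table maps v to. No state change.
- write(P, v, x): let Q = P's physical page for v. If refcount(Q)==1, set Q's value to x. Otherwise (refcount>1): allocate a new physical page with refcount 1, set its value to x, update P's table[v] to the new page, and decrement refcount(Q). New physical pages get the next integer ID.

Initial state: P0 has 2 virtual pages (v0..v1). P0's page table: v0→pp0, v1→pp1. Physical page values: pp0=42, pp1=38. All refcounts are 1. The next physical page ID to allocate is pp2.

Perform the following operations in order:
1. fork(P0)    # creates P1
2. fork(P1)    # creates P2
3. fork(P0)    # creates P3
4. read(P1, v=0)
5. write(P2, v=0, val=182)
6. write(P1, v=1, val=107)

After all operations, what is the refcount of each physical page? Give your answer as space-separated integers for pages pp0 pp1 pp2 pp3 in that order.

Op 1: fork(P0) -> P1. 2 ppages; refcounts: pp0:2 pp1:2
Op 2: fork(P1) -> P2. 2 ppages; refcounts: pp0:3 pp1:3
Op 3: fork(P0) -> P3. 2 ppages; refcounts: pp0:4 pp1:4
Op 4: read(P1, v0) -> 42. No state change.
Op 5: write(P2, v0, 182). refcount(pp0)=4>1 -> COPY to pp2. 3 ppages; refcounts: pp0:3 pp1:4 pp2:1
Op 6: write(P1, v1, 107). refcount(pp1)=4>1 -> COPY to pp3. 4 ppages; refcounts: pp0:3 pp1:3 pp2:1 pp3:1

Answer: 3 3 1 1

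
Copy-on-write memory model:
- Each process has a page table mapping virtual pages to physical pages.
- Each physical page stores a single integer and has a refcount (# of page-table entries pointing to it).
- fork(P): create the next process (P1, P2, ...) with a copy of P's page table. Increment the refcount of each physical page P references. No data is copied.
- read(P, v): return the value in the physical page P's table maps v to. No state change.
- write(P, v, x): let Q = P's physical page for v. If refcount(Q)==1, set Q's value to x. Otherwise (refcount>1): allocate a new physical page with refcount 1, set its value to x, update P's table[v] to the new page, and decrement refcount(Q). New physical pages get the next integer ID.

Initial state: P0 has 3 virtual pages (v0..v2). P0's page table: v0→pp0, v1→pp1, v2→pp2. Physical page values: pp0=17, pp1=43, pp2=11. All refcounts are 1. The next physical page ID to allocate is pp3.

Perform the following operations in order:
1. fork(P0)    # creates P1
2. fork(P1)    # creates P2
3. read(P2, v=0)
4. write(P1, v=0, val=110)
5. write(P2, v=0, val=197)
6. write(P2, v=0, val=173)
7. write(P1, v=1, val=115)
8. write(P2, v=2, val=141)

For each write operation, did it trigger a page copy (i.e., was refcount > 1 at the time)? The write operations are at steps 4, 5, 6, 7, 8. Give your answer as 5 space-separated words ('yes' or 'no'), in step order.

Op 1: fork(P0) -> P1. 3 ppages; refcounts: pp0:2 pp1:2 pp2:2
Op 2: fork(P1) -> P2. 3 ppages; refcounts: pp0:3 pp1:3 pp2:3
Op 3: read(P2, v0) -> 17. No state change.
Op 4: write(P1, v0, 110). refcount(pp0)=3>1 -> COPY to pp3. 4 ppages; refcounts: pp0:2 pp1:3 pp2:3 pp3:1
Op 5: write(P2, v0, 197). refcount(pp0)=2>1 -> COPY to pp4. 5 ppages; refcounts: pp0:1 pp1:3 pp2:3 pp3:1 pp4:1
Op 6: write(P2, v0, 173). refcount(pp4)=1 -> write in place. 5 ppages; refcounts: pp0:1 pp1:3 pp2:3 pp3:1 pp4:1
Op 7: write(P1, v1, 115). refcount(pp1)=3>1 -> COPY to pp5. 6 ppages; refcounts: pp0:1 pp1:2 pp2:3 pp3:1 pp4:1 pp5:1
Op 8: write(P2, v2, 141). refcount(pp2)=3>1 -> COPY to pp6. 7 ppages; refcounts: pp0:1 pp1:2 pp2:2 pp3:1 pp4:1 pp5:1 pp6:1

yes yes no yes yes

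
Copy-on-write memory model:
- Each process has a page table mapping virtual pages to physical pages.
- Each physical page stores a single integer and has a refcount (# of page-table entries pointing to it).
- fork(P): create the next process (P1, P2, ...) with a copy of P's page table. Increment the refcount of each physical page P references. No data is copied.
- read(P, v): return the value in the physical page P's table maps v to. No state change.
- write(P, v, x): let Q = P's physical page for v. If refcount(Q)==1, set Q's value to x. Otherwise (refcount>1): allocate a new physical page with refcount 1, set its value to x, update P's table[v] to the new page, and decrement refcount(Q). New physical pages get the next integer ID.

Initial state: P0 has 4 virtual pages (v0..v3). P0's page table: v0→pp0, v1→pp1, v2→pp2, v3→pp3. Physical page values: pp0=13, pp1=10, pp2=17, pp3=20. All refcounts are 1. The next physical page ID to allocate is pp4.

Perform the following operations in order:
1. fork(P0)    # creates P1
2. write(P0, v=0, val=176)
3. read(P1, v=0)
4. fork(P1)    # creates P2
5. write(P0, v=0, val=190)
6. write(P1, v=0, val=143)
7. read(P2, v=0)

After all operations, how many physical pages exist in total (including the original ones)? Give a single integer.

Answer: 6

Derivation:
Op 1: fork(P0) -> P1. 4 ppages; refcounts: pp0:2 pp1:2 pp2:2 pp3:2
Op 2: write(P0, v0, 176). refcount(pp0)=2>1 -> COPY to pp4. 5 ppages; refcounts: pp0:1 pp1:2 pp2:2 pp3:2 pp4:1
Op 3: read(P1, v0) -> 13. No state change.
Op 4: fork(P1) -> P2. 5 ppages; refcounts: pp0:2 pp1:3 pp2:3 pp3:3 pp4:1
Op 5: write(P0, v0, 190). refcount(pp4)=1 -> write in place. 5 ppages; refcounts: pp0:2 pp1:3 pp2:3 pp3:3 pp4:1
Op 6: write(P1, v0, 143). refcount(pp0)=2>1 -> COPY to pp5. 6 ppages; refcounts: pp0:1 pp1:3 pp2:3 pp3:3 pp4:1 pp5:1
Op 7: read(P2, v0) -> 13. No state change.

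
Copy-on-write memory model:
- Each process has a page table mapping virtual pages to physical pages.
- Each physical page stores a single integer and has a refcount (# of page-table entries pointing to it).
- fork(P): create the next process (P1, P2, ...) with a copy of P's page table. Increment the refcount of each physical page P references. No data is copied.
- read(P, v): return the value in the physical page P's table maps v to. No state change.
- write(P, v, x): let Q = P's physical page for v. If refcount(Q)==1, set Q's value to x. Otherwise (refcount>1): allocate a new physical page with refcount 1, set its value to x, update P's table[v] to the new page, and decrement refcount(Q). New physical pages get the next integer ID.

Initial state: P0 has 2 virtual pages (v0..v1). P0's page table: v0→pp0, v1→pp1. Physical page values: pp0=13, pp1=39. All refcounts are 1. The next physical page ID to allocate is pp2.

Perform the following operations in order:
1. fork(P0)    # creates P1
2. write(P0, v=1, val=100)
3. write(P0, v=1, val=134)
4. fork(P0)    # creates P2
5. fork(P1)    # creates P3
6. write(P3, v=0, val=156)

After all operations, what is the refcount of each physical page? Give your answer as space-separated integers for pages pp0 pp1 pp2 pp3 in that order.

Op 1: fork(P0) -> P1. 2 ppages; refcounts: pp0:2 pp1:2
Op 2: write(P0, v1, 100). refcount(pp1)=2>1 -> COPY to pp2. 3 ppages; refcounts: pp0:2 pp1:1 pp2:1
Op 3: write(P0, v1, 134). refcount(pp2)=1 -> write in place. 3 ppages; refcounts: pp0:2 pp1:1 pp2:1
Op 4: fork(P0) -> P2. 3 ppages; refcounts: pp0:3 pp1:1 pp2:2
Op 5: fork(P1) -> P3. 3 ppages; refcounts: pp0:4 pp1:2 pp2:2
Op 6: write(P3, v0, 156). refcount(pp0)=4>1 -> COPY to pp3. 4 ppages; refcounts: pp0:3 pp1:2 pp2:2 pp3:1

Answer: 3 2 2 1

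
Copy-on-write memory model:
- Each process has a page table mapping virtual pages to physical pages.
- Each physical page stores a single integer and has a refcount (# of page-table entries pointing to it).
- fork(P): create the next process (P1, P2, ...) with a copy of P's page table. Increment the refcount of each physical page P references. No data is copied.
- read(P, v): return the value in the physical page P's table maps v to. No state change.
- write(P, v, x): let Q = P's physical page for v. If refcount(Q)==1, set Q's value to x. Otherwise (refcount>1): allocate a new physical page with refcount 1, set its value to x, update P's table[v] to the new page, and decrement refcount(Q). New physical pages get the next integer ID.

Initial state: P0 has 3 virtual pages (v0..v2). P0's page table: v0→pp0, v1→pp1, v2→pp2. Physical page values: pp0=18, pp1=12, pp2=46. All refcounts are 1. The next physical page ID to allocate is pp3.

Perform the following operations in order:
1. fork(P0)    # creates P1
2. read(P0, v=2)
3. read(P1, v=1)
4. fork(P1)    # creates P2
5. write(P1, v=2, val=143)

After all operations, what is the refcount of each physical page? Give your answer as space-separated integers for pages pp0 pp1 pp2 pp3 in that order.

Answer: 3 3 2 1

Derivation:
Op 1: fork(P0) -> P1. 3 ppages; refcounts: pp0:2 pp1:2 pp2:2
Op 2: read(P0, v2) -> 46. No state change.
Op 3: read(P1, v1) -> 12. No state change.
Op 4: fork(P1) -> P2. 3 ppages; refcounts: pp0:3 pp1:3 pp2:3
Op 5: write(P1, v2, 143). refcount(pp2)=3>1 -> COPY to pp3. 4 ppages; refcounts: pp0:3 pp1:3 pp2:2 pp3:1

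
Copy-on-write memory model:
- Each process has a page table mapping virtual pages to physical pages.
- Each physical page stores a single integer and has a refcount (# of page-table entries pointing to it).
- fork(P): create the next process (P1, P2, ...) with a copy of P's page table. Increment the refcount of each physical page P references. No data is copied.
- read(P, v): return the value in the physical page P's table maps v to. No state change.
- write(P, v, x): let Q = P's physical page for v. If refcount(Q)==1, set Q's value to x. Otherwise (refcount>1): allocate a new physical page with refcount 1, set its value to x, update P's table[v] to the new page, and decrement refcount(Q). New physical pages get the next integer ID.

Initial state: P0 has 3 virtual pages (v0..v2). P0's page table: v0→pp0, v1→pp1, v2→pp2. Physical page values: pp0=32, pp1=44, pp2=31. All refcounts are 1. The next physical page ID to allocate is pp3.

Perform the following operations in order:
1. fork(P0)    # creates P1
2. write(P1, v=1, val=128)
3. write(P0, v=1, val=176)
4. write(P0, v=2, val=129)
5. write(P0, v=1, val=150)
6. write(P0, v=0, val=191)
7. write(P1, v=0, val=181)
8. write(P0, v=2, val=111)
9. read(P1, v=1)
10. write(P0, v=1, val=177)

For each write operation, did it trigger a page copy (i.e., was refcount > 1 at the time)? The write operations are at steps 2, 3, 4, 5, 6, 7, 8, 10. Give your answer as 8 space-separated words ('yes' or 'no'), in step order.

Op 1: fork(P0) -> P1. 3 ppages; refcounts: pp0:2 pp1:2 pp2:2
Op 2: write(P1, v1, 128). refcount(pp1)=2>1 -> COPY to pp3. 4 ppages; refcounts: pp0:2 pp1:1 pp2:2 pp3:1
Op 3: write(P0, v1, 176). refcount(pp1)=1 -> write in place. 4 ppages; refcounts: pp0:2 pp1:1 pp2:2 pp3:1
Op 4: write(P0, v2, 129). refcount(pp2)=2>1 -> COPY to pp4. 5 ppages; refcounts: pp0:2 pp1:1 pp2:1 pp3:1 pp4:1
Op 5: write(P0, v1, 150). refcount(pp1)=1 -> write in place. 5 ppages; refcounts: pp0:2 pp1:1 pp2:1 pp3:1 pp4:1
Op 6: write(P0, v0, 191). refcount(pp0)=2>1 -> COPY to pp5. 6 ppages; refcounts: pp0:1 pp1:1 pp2:1 pp3:1 pp4:1 pp5:1
Op 7: write(P1, v0, 181). refcount(pp0)=1 -> write in place. 6 ppages; refcounts: pp0:1 pp1:1 pp2:1 pp3:1 pp4:1 pp5:1
Op 8: write(P0, v2, 111). refcount(pp4)=1 -> write in place. 6 ppages; refcounts: pp0:1 pp1:1 pp2:1 pp3:1 pp4:1 pp5:1
Op 9: read(P1, v1) -> 128. No state change.
Op 10: write(P0, v1, 177). refcount(pp1)=1 -> write in place. 6 ppages; refcounts: pp0:1 pp1:1 pp2:1 pp3:1 pp4:1 pp5:1

yes no yes no yes no no no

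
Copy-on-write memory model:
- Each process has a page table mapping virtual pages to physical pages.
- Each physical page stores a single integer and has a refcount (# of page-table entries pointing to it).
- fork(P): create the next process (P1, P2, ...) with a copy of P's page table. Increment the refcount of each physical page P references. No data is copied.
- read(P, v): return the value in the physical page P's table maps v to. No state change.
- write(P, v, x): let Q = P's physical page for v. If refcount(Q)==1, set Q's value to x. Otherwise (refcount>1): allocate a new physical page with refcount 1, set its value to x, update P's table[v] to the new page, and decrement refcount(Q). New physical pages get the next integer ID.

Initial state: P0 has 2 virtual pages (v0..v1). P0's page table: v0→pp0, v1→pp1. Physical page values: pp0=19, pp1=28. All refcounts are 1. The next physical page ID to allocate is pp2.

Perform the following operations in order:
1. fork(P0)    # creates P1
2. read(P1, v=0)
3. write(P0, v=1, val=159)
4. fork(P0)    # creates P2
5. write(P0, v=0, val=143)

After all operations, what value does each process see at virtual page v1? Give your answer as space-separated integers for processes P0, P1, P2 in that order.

Answer: 159 28 159

Derivation:
Op 1: fork(P0) -> P1. 2 ppages; refcounts: pp0:2 pp1:2
Op 2: read(P1, v0) -> 19. No state change.
Op 3: write(P0, v1, 159). refcount(pp1)=2>1 -> COPY to pp2. 3 ppages; refcounts: pp0:2 pp1:1 pp2:1
Op 4: fork(P0) -> P2. 3 ppages; refcounts: pp0:3 pp1:1 pp2:2
Op 5: write(P0, v0, 143). refcount(pp0)=3>1 -> COPY to pp3. 4 ppages; refcounts: pp0:2 pp1:1 pp2:2 pp3:1
P0: v1 -> pp2 = 159
P1: v1 -> pp1 = 28
P2: v1 -> pp2 = 159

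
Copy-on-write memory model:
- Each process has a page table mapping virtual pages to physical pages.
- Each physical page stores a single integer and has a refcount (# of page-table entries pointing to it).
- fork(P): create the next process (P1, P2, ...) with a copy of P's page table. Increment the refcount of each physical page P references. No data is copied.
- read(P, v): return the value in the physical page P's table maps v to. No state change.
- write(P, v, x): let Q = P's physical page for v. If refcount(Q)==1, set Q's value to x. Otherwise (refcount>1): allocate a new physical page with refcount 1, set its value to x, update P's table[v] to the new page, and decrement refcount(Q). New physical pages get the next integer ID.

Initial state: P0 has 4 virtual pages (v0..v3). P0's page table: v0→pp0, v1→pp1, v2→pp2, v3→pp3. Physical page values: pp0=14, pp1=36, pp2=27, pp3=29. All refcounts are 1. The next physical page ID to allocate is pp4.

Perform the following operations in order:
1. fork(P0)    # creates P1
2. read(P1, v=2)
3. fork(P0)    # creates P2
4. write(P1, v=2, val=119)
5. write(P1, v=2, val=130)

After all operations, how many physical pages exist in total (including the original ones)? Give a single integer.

Answer: 5

Derivation:
Op 1: fork(P0) -> P1. 4 ppages; refcounts: pp0:2 pp1:2 pp2:2 pp3:2
Op 2: read(P1, v2) -> 27. No state change.
Op 3: fork(P0) -> P2. 4 ppages; refcounts: pp0:3 pp1:3 pp2:3 pp3:3
Op 4: write(P1, v2, 119). refcount(pp2)=3>1 -> COPY to pp4. 5 ppages; refcounts: pp0:3 pp1:3 pp2:2 pp3:3 pp4:1
Op 5: write(P1, v2, 130). refcount(pp4)=1 -> write in place. 5 ppages; refcounts: pp0:3 pp1:3 pp2:2 pp3:3 pp4:1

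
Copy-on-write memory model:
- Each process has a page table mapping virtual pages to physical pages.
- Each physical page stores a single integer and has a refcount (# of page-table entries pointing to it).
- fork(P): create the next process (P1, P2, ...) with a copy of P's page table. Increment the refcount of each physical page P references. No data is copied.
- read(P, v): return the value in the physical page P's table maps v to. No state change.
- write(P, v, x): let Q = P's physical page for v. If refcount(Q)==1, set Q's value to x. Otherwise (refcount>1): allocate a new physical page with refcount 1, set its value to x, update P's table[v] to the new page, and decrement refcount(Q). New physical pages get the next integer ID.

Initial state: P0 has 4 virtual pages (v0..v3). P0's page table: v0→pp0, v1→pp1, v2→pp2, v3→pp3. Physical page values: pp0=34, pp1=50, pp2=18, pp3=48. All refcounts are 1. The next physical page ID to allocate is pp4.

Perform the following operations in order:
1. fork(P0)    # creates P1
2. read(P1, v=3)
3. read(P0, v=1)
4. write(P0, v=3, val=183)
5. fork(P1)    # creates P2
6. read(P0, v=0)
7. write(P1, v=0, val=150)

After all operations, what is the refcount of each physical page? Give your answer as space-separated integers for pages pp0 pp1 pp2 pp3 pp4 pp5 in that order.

Op 1: fork(P0) -> P1. 4 ppages; refcounts: pp0:2 pp1:2 pp2:2 pp3:2
Op 2: read(P1, v3) -> 48. No state change.
Op 3: read(P0, v1) -> 50. No state change.
Op 4: write(P0, v3, 183). refcount(pp3)=2>1 -> COPY to pp4. 5 ppages; refcounts: pp0:2 pp1:2 pp2:2 pp3:1 pp4:1
Op 5: fork(P1) -> P2. 5 ppages; refcounts: pp0:3 pp1:3 pp2:3 pp3:2 pp4:1
Op 6: read(P0, v0) -> 34. No state change.
Op 7: write(P1, v0, 150). refcount(pp0)=3>1 -> COPY to pp5. 6 ppages; refcounts: pp0:2 pp1:3 pp2:3 pp3:2 pp4:1 pp5:1

Answer: 2 3 3 2 1 1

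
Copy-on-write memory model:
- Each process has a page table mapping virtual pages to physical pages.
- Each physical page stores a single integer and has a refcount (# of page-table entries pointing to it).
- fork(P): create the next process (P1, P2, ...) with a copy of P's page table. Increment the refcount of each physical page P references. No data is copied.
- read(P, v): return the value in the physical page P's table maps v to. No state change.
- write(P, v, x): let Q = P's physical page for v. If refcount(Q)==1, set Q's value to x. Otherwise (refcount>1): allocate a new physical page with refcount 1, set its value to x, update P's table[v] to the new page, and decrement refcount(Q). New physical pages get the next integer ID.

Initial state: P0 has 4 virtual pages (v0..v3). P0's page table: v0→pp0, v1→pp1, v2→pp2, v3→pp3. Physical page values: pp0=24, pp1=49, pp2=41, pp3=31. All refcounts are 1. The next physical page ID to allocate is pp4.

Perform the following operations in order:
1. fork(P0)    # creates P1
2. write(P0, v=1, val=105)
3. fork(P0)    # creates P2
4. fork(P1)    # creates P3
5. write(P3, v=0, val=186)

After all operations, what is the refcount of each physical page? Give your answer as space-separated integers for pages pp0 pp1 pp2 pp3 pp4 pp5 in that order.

Answer: 3 2 4 4 2 1

Derivation:
Op 1: fork(P0) -> P1. 4 ppages; refcounts: pp0:2 pp1:2 pp2:2 pp3:2
Op 2: write(P0, v1, 105). refcount(pp1)=2>1 -> COPY to pp4. 5 ppages; refcounts: pp0:2 pp1:1 pp2:2 pp3:2 pp4:1
Op 3: fork(P0) -> P2. 5 ppages; refcounts: pp0:3 pp1:1 pp2:3 pp3:3 pp4:2
Op 4: fork(P1) -> P3. 5 ppages; refcounts: pp0:4 pp1:2 pp2:4 pp3:4 pp4:2
Op 5: write(P3, v0, 186). refcount(pp0)=4>1 -> COPY to pp5. 6 ppages; refcounts: pp0:3 pp1:2 pp2:4 pp3:4 pp4:2 pp5:1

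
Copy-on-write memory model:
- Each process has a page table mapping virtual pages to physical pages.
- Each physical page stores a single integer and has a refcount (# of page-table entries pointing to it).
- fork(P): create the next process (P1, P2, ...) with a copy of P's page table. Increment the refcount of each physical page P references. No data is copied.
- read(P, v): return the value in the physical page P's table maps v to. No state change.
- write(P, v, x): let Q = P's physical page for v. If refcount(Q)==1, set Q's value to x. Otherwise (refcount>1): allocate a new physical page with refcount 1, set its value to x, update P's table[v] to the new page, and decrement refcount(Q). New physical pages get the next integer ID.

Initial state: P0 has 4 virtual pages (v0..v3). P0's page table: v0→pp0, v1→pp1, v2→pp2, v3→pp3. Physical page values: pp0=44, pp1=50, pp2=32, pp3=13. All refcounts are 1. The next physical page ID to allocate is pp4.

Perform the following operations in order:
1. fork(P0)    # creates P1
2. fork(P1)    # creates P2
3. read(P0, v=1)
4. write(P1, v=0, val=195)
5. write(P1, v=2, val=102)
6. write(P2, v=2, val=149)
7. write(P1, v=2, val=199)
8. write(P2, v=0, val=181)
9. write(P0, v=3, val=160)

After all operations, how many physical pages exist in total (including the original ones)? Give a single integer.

Op 1: fork(P0) -> P1. 4 ppages; refcounts: pp0:2 pp1:2 pp2:2 pp3:2
Op 2: fork(P1) -> P2. 4 ppages; refcounts: pp0:3 pp1:3 pp2:3 pp3:3
Op 3: read(P0, v1) -> 50. No state change.
Op 4: write(P1, v0, 195). refcount(pp0)=3>1 -> COPY to pp4. 5 ppages; refcounts: pp0:2 pp1:3 pp2:3 pp3:3 pp4:1
Op 5: write(P1, v2, 102). refcount(pp2)=3>1 -> COPY to pp5. 6 ppages; refcounts: pp0:2 pp1:3 pp2:2 pp3:3 pp4:1 pp5:1
Op 6: write(P2, v2, 149). refcount(pp2)=2>1 -> COPY to pp6. 7 ppages; refcounts: pp0:2 pp1:3 pp2:1 pp3:3 pp4:1 pp5:1 pp6:1
Op 7: write(P1, v2, 199). refcount(pp5)=1 -> write in place. 7 ppages; refcounts: pp0:2 pp1:3 pp2:1 pp3:3 pp4:1 pp5:1 pp6:1
Op 8: write(P2, v0, 181). refcount(pp0)=2>1 -> COPY to pp7. 8 ppages; refcounts: pp0:1 pp1:3 pp2:1 pp3:3 pp4:1 pp5:1 pp6:1 pp7:1
Op 9: write(P0, v3, 160). refcount(pp3)=3>1 -> COPY to pp8. 9 ppages; refcounts: pp0:1 pp1:3 pp2:1 pp3:2 pp4:1 pp5:1 pp6:1 pp7:1 pp8:1

Answer: 9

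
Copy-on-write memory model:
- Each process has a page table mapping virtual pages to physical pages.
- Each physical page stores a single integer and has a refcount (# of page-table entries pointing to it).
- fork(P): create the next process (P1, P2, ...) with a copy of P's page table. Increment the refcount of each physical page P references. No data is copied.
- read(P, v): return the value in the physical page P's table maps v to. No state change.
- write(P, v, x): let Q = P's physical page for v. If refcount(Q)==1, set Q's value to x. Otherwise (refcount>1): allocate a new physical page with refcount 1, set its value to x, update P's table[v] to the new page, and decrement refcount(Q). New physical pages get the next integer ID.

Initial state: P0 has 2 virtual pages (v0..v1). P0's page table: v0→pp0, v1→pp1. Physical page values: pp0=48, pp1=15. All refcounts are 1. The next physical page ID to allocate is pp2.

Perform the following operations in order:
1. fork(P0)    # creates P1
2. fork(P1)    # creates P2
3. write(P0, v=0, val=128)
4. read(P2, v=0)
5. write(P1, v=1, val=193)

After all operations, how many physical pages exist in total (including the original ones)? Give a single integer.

Answer: 4

Derivation:
Op 1: fork(P0) -> P1. 2 ppages; refcounts: pp0:2 pp1:2
Op 2: fork(P1) -> P2. 2 ppages; refcounts: pp0:3 pp1:3
Op 3: write(P0, v0, 128). refcount(pp0)=3>1 -> COPY to pp2. 3 ppages; refcounts: pp0:2 pp1:3 pp2:1
Op 4: read(P2, v0) -> 48. No state change.
Op 5: write(P1, v1, 193). refcount(pp1)=3>1 -> COPY to pp3. 4 ppages; refcounts: pp0:2 pp1:2 pp2:1 pp3:1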